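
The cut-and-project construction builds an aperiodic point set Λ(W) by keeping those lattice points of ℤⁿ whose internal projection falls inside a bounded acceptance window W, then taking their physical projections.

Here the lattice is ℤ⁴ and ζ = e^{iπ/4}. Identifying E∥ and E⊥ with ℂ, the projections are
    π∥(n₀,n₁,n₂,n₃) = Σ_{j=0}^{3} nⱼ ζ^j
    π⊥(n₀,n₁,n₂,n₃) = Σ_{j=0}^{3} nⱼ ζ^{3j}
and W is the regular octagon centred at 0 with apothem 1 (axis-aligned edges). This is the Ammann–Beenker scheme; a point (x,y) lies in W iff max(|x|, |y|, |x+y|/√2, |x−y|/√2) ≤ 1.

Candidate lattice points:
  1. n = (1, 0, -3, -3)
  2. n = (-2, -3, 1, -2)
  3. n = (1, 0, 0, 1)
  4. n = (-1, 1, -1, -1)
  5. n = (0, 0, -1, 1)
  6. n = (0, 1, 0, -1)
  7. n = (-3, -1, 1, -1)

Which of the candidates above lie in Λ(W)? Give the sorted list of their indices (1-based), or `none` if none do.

Internal map: ζ^{3j} for j=0..3 gives (1,0), (−√2/2,√2/2), (0,−1), (√2/2,√2/2).
candidate 1: n = (1, 0, -3, -3) → π⊥ ≈ (-1.121320, +0.878680); max(|x|,|y|,|x±y|/√2) = 1.414214 > 1 ⇒ ∉ W
candidate 2: n = (-2, -3, 1, -2) → π⊥ ≈ (-1.292893, -4.535534); max(|x|,|y|,|x±y|/√2) = 4.535534 > 1 ⇒ ∉ W
candidate 3: n = (1, 0, 0, 1) → π⊥ ≈ (+1.707107, +0.707107); max(|x|,|y|,|x±y|/√2) = 1.707107 > 1 ⇒ ∉ W
candidate 4: n = (-1, 1, -1, -1) → π⊥ ≈ (-2.414214, +1.000000); max(|x|,|y|,|x±y|/√2) = 2.414214 > 1 ⇒ ∉ W
candidate 5: n = (0, 0, -1, 1) → π⊥ ≈ (+0.707107, +1.707107); max(|x|,|y|,|x±y|/√2) = 1.707107 > 1 ⇒ ∉ W
candidate 6: n = (0, 1, 0, -1) → π⊥ ≈ (-1.414214, +0.000000); max(|x|,|y|,|x±y|/√2) = 1.414214 > 1 ⇒ ∉ W
candidate 7: n = (-3, -1, 1, -1) → π⊥ ≈ (-3.000000, -2.414214); max(|x|,|y|,|x±y|/√2) = 3.828427 > 1 ⇒ ∉ W

none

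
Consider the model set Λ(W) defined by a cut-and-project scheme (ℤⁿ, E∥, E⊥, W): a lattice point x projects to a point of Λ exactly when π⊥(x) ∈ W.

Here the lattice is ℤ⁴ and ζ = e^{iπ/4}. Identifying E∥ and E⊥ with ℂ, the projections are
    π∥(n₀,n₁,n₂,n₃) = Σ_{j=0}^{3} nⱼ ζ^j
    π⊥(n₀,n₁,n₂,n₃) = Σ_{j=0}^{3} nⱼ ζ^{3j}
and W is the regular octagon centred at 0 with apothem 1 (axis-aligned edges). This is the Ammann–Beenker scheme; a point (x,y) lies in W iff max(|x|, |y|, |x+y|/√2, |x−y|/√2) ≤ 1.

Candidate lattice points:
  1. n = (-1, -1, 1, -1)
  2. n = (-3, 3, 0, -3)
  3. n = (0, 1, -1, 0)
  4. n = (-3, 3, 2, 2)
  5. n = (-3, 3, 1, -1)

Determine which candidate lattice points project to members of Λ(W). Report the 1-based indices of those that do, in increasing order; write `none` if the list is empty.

none

π⊥(n) = n₀ + n₁ζ³ + n₂ζ⁶ + n₃ζ⁹ where ζ = e^{iπ/4}.
#1 (-1, -1, 1, -1): internal (-1.000000, -2.414214); octagon support 2.414214 vs apothem 1 → ∉ W
#2 (-3, 3, 0, -3): internal (-7.242641, 0.000000); octagon support 7.242641 vs apothem 1 → ∉ W
#3 (0, 1, -1, 0): internal (-0.707107, 1.707107); octagon support 1.707107 vs apothem 1 → ∉ W
#4 (-3, 3, 2, 2): internal (-3.707107, 1.535534); octagon support 3.707107 vs apothem 1 → ∉ W
#5 (-3, 3, 1, -1): internal (-5.828427, 0.414214); octagon support 5.828427 vs apothem 1 → ∉ W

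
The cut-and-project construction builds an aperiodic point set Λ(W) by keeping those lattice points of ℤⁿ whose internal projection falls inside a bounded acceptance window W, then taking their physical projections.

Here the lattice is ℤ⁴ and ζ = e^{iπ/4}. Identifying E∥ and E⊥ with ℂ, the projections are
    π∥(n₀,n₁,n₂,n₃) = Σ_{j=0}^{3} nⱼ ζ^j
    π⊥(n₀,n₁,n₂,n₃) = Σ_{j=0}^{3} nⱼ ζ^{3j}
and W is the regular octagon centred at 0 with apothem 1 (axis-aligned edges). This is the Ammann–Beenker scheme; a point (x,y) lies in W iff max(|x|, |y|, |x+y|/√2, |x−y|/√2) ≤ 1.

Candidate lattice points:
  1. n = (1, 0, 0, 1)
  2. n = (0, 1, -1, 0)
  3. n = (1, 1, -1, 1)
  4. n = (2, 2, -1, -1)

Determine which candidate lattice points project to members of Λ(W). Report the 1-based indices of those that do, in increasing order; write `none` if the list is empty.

π⊥(n) = n₀ + n₁ζ³ + n₂ζ⁶ + n₃ζ⁹ where ζ = e^{iπ/4}.
#1 (1, 0, 0, 1): internal (1.70711, 0.70711); octagon support 1.70711 vs apothem 1 → ∉ W
#2 (0, 1, -1, 0): internal (-0.70711, 1.70711); octagon support 1.70711 vs apothem 1 → ∉ W
#3 (1, 1, -1, 1): internal (1.00000, 2.41421); octagon support 2.41421 vs apothem 1 → ∉ W
#4 (2, 2, -1, -1): internal (-0.12132, 1.70711); octagon support 1.70711 vs apothem 1 → ∉ W

none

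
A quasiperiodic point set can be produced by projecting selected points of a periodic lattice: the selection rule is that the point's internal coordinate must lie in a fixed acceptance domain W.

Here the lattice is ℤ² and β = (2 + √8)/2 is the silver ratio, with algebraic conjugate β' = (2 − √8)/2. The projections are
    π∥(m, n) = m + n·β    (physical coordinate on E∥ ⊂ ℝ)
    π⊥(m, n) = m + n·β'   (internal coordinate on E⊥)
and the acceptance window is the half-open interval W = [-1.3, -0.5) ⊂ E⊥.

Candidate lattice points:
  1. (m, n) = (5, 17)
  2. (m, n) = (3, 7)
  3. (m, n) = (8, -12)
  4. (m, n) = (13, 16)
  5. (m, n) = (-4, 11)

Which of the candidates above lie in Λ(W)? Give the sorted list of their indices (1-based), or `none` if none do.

none

Numerically β ≈ 2.414214 and β' = −1/β ≈ -0.414214.
[1] lift (5,17): star map gives -2.041631; window check -1.3 ≤ -2.041631 < -0.5 is false → out
[2] lift (3,7): star map gives 0.100505; window check -1.3 ≤ 0.100505 < -0.5 is false → out
[3] lift (8,-12): star map gives 12.970563; window check -1.3 ≤ 12.970563 < -0.5 is false → out
[4] lift (13,16): star map gives 6.372583; window check -1.3 ≤ 6.372583 < -0.5 is false → out
[5] lift (-4,11): star map gives -8.556349; window check -1.3 ≤ -8.556349 < -0.5 is false → out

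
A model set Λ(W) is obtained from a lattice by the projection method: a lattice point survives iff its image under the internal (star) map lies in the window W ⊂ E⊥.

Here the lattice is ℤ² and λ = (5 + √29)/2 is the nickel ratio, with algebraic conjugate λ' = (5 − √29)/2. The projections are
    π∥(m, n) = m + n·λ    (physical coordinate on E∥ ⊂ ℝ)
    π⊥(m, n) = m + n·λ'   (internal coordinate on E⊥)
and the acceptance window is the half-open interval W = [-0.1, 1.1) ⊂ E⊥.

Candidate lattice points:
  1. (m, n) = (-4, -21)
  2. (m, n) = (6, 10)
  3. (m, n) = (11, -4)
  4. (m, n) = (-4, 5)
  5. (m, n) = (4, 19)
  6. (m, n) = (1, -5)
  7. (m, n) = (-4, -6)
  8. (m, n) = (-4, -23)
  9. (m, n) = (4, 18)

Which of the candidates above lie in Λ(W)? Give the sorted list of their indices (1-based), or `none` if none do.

Compute λ' = (5−√29)/2 = -0.19258, so π⊥(m,n) = m -0.19258·n.
candidate 1: (m,n)=(-4,-21) → π∥ = -4-21·λ ≈ -113.04423, π⊥ = -4-21·λ' ≈ 0.04423 ∈ [-0.1, 1.1) ⇒ IN Λ
candidate 2: (m,n)=(6,10) → π∥ = 6+10·λ ≈ 57.92582, π⊥ = 6+10·λ' ≈ 4.07418 ∉ [-0.1, 1.1) ⇒ out
candidate 3: (m,n)=(11,-4) → π∥ = 11-4·λ ≈ -9.77033, π⊥ = 11-4·λ' ≈ 11.77033 ∉ [-0.1, 1.1) ⇒ out
candidate 4: (m,n)=(-4,5) → π∥ = -4+5·λ ≈ 21.96291, π⊥ = -4+5·λ' ≈ -4.96291 ∉ [-0.1, 1.1) ⇒ out
candidate 5: (m,n)=(4,19) → π∥ = 4+19·λ ≈ 102.65907, π⊥ = 4+19·λ' ≈ 0.34093 ∈ [-0.1, 1.1) ⇒ IN Λ
candidate 6: (m,n)=(1,-5) → π∥ = 1-5·λ ≈ -24.96291, π⊥ = 1-5·λ' ≈ 1.96291 ∉ [-0.1, 1.1) ⇒ out
candidate 7: (m,n)=(-4,-6) → π∥ = -4-6·λ ≈ -35.15549, π⊥ = -4-6·λ' ≈ -2.84451 ∉ [-0.1, 1.1) ⇒ out
candidate 8: (m,n)=(-4,-23) → π∥ = -4-23·λ ≈ -123.42940, π⊥ = -4-23·λ' ≈ 0.42940 ∈ [-0.1, 1.1) ⇒ IN Λ
candidate 9: (m,n)=(4,18) → π∥ = 4+18·λ ≈ 97.46648, π⊥ = 4+18·λ' ≈ 0.53352 ∈ [-0.1, 1.1) ⇒ IN Λ

1, 5, 8, 9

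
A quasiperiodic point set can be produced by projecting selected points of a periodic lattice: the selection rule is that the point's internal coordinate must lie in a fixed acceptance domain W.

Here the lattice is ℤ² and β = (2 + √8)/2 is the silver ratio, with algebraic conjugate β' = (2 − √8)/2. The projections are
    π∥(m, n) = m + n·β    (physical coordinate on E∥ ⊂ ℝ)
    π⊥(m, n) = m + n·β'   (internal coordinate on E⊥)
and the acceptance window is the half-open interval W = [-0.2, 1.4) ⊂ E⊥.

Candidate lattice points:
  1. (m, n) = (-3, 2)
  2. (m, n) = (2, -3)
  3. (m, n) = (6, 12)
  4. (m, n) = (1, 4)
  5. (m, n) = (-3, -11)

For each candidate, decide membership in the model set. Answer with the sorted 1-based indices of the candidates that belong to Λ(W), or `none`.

Numerically β ≈ 2.4142 and β' = −1/β ≈ -0.4142.
[1] lift (-3,2): star map gives -3.8284; window check -0.2 ≤ -3.8284 < 1.4 is false → out
[2] lift (2,-3): star map gives 3.2426; window check -0.2 ≤ 3.2426 < 1.4 is false → out
[3] lift (6,12): star map gives 1.0294; window check -0.2 ≤ 1.0294 < 1.4 is true → IN Λ
[4] lift (1,4): star map gives -0.6569; window check -0.2 ≤ -0.6569 < 1.4 is false → out
[5] lift (-3,-11): star map gives 1.5563; window check -0.2 ≤ 1.5563 < 1.4 is false → out

3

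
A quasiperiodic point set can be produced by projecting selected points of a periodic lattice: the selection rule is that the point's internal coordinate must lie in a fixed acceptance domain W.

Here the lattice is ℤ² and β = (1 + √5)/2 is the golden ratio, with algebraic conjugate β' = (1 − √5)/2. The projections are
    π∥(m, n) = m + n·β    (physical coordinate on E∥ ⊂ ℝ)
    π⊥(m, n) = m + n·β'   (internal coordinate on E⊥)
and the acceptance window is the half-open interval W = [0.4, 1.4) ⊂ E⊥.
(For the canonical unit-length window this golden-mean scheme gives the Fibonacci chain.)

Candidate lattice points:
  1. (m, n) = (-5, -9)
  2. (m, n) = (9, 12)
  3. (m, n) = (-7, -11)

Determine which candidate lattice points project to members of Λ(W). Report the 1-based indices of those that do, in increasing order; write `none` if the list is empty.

1

β' = (1−√5)/2 ≈ -0.6180.
#1 (-5,-9): internal coord -5 + (-9)·β' = +0.5623; +0.5623 ∈ [0.4, 1.4) → IN Λ
#2 (9,12): internal coord 9 + (12)·β' = +1.5836; +1.5836 ∉ [0.4, 1.4) → out
#3 (-7,-11): internal coord -7 + (-11)·β' = -0.2016; -0.2016 ∉ [0.4, 1.4) → out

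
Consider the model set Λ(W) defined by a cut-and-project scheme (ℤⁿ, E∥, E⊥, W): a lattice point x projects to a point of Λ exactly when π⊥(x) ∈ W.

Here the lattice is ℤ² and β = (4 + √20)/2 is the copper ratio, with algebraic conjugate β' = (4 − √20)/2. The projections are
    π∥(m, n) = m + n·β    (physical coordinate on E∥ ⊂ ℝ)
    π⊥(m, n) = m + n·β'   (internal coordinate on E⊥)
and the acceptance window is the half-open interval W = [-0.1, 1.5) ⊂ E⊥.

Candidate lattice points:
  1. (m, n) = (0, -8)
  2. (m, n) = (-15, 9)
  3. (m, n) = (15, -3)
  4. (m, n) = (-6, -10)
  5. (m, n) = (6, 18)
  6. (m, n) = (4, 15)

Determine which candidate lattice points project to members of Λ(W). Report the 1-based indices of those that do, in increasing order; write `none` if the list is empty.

β' = (4−√20)/2 ≈ -0.2361.
#1 (0,-8): internal coord 0 + (-8)·β' = +1.8885; +1.8885 ∉ [-0.1, 1.5) → out
#2 (-15,9): internal coord -15 + (9)·β' = -17.1246; -17.1246 ∉ [-0.1, 1.5) → out
#3 (15,-3): internal coord 15 + (-3)·β' = +15.7082; +15.7082 ∉ [-0.1, 1.5) → out
#4 (-6,-10): internal coord -6 + (-10)·β' = -3.6393; -3.6393 ∉ [-0.1, 1.5) → out
#5 (6,18): internal coord 6 + (18)·β' = +1.7508; +1.7508 ∉ [-0.1, 1.5) → out
#6 (4,15): internal coord 4 + (15)·β' = +0.4590; +0.4590 ∈ [-0.1, 1.5) → IN Λ

6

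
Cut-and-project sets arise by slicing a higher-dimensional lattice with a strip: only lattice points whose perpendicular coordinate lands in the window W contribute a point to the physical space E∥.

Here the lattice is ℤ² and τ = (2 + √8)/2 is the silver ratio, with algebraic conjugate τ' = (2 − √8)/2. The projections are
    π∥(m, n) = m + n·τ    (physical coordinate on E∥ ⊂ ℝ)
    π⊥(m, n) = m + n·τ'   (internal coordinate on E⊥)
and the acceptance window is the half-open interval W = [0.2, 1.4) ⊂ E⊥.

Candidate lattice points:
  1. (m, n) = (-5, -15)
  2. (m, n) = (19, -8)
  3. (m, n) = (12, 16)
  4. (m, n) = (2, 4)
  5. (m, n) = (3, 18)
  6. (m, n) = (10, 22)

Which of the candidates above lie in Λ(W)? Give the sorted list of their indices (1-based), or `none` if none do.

1, 4, 6

Numerically τ ≈ 2.41421 and τ' = −1/τ ≈ -0.41421.
candidate 1: (m,n)=(-5,-15) → π∥ = -5-15·τ ≈ -41.21320, π⊥ = -5-15·τ' ≈ 1.21320 ∈ [0.2, 1.4) ⇒ IN Λ
candidate 2: (m,n)=(19,-8) → π∥ = 19-8·τ ≈ -0.31371, π⊥ = 19-8·τ' ≈ 22.31371 ∉ [0.2, 1.4) ⇒ out
candidate 3: (m,n)=(12,16) → π∥ = 12+16·τ ≈ 50.62742, π⊥ = 12+16·τ' ≈ 5.37258 ∉ [0.2, 1.4) ⇒ out
candidate 4: (m,n)=(2,4) → π∥ = 2+4·τ ≈ 11.65685, π⊥ = 2+4·τ' ≈ 0.34315 ∈ [0.2, 1.4) ⇒ IN Λ
candidate 5: (m,n)=(3,18) → π∥ = 3+18·τ ≈ 46.45584, π⊥ = 3+18·τ' ≈ -4.45584 ∉ [0.2, 1.4) ⇒ out
candidate 6: (m,n)=(10,22) → π∥ = 10+22·τ ≈ 63.11270, π⊥ = 10+22·τ' ≈ 0.88730 ∈ [0.2, 1.4) ⇒ IN Λ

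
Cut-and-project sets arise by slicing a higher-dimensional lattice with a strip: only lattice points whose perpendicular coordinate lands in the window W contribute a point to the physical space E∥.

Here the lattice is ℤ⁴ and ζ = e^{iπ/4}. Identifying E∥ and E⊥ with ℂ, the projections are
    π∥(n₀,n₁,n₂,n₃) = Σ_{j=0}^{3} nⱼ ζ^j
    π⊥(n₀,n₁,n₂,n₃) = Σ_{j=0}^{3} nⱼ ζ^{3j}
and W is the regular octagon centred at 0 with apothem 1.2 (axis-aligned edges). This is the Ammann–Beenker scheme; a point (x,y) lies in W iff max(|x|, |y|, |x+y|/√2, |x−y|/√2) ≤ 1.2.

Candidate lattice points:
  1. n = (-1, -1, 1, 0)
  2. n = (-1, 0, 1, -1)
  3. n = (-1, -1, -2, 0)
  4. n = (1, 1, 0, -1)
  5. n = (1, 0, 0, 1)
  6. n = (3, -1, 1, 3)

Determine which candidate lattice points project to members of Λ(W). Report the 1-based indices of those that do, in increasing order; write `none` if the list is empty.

With ζ = e^{iπ/4} the internal vectors are ζ^0,ζ^3,ζ^6,ζ^9.
candidate 1: n = (-1, -1, 1, 0) → π⊥ ≈ (-0.292893, -1.707107); max(|x|,|y|,|x±y|/√2) = 1.707107 > 1.2 ⇒ ∉ W
candidate 2: n = (-1, 0, 1, -1) → π⊥ ≈ (-1.707107, -1.707107); max(|x|,|y|,|x±y|/√2) = 2.414214 > 1.2 ⇒ ∉ W
candidate 3: n = (-1, -1, -2, 0) → π⊥ ≈ (-0.292893, +1.292893); max(|x|,|y|,|x±y|/√2) = 1.292893 > 1.2 ⇒ ∉ W
candidate 4: n = (1, 1, 0, -1) → π⊥ ≈ (-0.414214, +0.000000); max(|x|,|y|,|x±y|/√2) = 0.414214 ≤ 1.2 ⇒ ∈ W
candidate 5: n = (1, 0, 0, 1) → π⊥ ≈ (+1.707107, +0.707107); max(|x|,|y|,|x±y|/√2) = 1.707107 > 1.2 ⇒ ∉ W
candidate 6: n = (3, -1, 1, 3) → π⊥ ≈ (+5.828427, +0.414214); max(|x|,|y|,|x±y|/√2) = 5.828427 > 1.2 ⇒ ∉ W

4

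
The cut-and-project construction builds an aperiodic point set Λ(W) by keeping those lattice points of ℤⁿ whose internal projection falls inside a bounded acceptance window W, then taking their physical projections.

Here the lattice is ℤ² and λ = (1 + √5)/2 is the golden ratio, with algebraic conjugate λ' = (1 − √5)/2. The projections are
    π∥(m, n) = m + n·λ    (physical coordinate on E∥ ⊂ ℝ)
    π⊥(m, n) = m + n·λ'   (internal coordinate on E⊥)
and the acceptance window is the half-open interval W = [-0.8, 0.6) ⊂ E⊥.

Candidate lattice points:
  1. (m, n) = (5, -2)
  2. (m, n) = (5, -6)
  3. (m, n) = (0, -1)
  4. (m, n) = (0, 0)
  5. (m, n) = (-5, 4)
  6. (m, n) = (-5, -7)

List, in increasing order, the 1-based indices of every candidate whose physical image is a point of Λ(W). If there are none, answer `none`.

4, 6

Compute λ' = (1−√5)/2 = -0.61803, so π⊥(m,n) = m -0.61803·n.
#1 (5,-2): internal coord 5 + (-2)·λ' = +6.23607; +6.23607 ∉ [-0.8, 0.6) → out
#2 (5,-6): internal coord 5 + (-6)·λ' = +8.70820; +8.70820 ∉ [-0.8, 0.6) → out
#3 (0,-1): internal coord 0 + (-1)·λ' = +0.61803; +0.61803 ∉ [-0.8, 0.6) → out
#4 (0,0): internal coord 0 + (0)·λ' = +0.00000; +0.00000 ∈ [-0.8, 0.6) → IN Λ
#5 (-5,4): internal coord -5 + (4)·λ' = -7.47214; -7.47214 ∉ [-0.8, 0.6) → out
#6 (-5,-7): internal coord -5 + (-7)·λ' = -0.67376; -0.67376 ∈ [-0.8, 0.6) → IN Λ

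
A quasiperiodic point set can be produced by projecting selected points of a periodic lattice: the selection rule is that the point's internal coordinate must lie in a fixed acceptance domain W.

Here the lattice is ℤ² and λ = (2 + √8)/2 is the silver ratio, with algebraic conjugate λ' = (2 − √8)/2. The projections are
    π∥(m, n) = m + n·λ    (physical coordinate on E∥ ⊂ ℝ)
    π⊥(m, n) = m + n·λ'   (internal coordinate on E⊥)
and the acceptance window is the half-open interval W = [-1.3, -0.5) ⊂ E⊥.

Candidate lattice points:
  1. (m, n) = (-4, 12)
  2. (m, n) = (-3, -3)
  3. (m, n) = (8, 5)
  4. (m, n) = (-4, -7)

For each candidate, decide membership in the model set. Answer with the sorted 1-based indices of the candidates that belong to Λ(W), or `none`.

Compute λ' = (2−√8)/2 = -0.41421, so π⊥(m,n) = m -0.41421·n.
candidate 1: (m,n)=(-4,12) → π∥ = -4+12·λ ≈ 24.97056, π⊥ = -4+12·λ' ≈ -8.97056 ∉ [-1.3, -0.5) ⇒ out
candidate 2: (m,n)=(-3,-3) → π∥ = -3-3·λ ≈ -10.24264, π⊥ = -3-3·λ' ≈ -1.75736 ∉ [-1.3, -0.5) ⇒ out
candidate 3: (m,n)=(8,5) → π∥ = 8+5·λ ≈ 20.07107, π⊥ = 8+5·λ' ≈ 5.92893 ∉ [-1.3, -0.5) ⇒ out
candidate 4: (m,n)=(-4,-7) → π∥ = -4-7·λ ≈ -20.89949, π⊥ = -4-7·λ' ≈ -1.10051 ∈ [-1.3, -0.5) ⇒ IN Λ

4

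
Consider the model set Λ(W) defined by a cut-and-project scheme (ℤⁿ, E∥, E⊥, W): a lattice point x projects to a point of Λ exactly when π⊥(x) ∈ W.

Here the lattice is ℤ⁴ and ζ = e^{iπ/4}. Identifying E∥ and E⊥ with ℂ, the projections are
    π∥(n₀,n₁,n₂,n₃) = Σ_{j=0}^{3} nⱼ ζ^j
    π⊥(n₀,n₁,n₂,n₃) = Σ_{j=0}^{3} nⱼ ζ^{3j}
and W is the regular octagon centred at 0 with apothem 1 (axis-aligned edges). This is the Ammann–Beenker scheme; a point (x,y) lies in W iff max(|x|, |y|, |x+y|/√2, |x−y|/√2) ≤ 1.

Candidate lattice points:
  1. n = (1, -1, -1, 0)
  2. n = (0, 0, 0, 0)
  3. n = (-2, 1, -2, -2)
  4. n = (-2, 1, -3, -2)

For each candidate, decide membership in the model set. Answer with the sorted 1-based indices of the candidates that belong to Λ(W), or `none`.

2

π⊥(n) = n₀ + n₁ζ³ + n₂ζ⁶ + n₃ζ⁹ where ζ = e^{iπ/4}.
#1 (1, -1, -1, 0): internal (1.70711, 0.29289); octagon support 1.70711 vs apothem 1 → ∉ W
#2 (0, 0, 0, 0): internal (0.00000, 0.00000); octagon support 0.00000 vs apothem 1 → ∈ W
#3 (-2, 1, -2, -2): internal (-4.12132, 1.29289); octagon support 4.12132 vs apothem 1 → ∉ W
#4 (-2, 1, -3, -2): internal (-4.12132, 2.29289); octagon support 4.53553 vs apothem 1 → ∉ W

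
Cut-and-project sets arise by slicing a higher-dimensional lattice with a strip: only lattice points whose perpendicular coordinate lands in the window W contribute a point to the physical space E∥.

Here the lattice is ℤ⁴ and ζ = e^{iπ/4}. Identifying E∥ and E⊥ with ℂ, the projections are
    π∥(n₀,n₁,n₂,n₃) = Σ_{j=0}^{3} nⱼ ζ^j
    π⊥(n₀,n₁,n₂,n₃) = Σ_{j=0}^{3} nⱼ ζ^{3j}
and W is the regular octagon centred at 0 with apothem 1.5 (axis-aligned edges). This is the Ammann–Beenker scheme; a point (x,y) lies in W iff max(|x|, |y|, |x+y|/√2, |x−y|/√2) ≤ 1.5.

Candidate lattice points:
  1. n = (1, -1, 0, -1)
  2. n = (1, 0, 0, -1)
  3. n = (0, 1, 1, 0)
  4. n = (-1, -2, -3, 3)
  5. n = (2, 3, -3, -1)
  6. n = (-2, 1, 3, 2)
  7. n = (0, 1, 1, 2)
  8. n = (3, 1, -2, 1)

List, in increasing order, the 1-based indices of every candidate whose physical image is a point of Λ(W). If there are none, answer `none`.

2, 3, 7

With ζ = e^{iπ/4} the internal vectors are ζ^0,ζ^3,ζ^6,ζ^9.
#1 (1, -1, 0, -1): internal (1.000000, -1.414214); octagon support 1.707107 vs apothem 1.5 → ∉ W
#2 (1, 0, 0, -1): internal (0.292893, -0.707107); octagon support 0.707107 vs apothem 1.5 → ∈ W
#3 (0, 1, 1, 0): internal (-0.707107, -0.292893); octagon support 0.707107 vs apothem 1.5 → ∈ W
#4 (-1, -2, -3, 3): internal (2.535534, 3.707107); octagon support 4.414214 vs apothem 1.5 → ∉ W
#5 (2, 3, -3, -1): internal (-0.828427, 4.414214); octagon support 4.414214 vs apothem 1.5 → ∉ W
#6 (-2, 1, 3, 2): internal (-1.292893, -0.878680); octagon support 1.535534 vs apothem 1.5 → ∉ W
#7 (0, 1, 1, 2): internal (0.707107, 1.121320); octagon support 1.292893 vs apothem 1.5 → ∈ W
#8 (3, 1, -2, 1): internal (3.000000, 3.414214); octagon support 4.535534 vs apothem 1.5 → ∉ W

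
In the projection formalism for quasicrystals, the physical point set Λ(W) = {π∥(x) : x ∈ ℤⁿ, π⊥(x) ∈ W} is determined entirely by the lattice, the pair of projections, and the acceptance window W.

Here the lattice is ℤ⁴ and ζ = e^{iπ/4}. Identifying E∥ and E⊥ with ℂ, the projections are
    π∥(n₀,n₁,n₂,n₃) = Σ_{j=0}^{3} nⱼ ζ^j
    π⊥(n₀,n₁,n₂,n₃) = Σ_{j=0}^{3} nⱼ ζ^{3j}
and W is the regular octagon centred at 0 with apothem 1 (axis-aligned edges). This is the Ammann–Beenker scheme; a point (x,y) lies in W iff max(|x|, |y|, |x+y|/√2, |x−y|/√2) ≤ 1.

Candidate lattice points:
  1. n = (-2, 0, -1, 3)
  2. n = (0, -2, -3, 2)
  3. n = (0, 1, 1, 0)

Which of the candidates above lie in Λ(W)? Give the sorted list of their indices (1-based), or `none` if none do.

Internal map: ζ^{3j} for j=0..3 gives (1,0), (−√2/2,√2/2), (0,−1), (√2/2,√2/2).
candidate 1: n = (-2, 0, -1, 3) → π⊥ ≈ (+0.1213, +3.1213); max(|x|,|y|,|x±y|/√2) = 3.1213 > 1 ⇒ ∉ W
candidate 2: n = (0, -2, -3, 2) → π⊥ ≈ (+2.8284, +3.0000); max(|x|,|y|,|x±y|/√2) = 4.1213 > 1 ⇒ ∉ W
candidate 3: n = (0, 1, 1, 0) → π⊥ ≈ (-0.7071, -0.2929); max(|x|,|y|,|x±y|/√2) = 0.7071 ≤ 1 ⇒ ∈ W

3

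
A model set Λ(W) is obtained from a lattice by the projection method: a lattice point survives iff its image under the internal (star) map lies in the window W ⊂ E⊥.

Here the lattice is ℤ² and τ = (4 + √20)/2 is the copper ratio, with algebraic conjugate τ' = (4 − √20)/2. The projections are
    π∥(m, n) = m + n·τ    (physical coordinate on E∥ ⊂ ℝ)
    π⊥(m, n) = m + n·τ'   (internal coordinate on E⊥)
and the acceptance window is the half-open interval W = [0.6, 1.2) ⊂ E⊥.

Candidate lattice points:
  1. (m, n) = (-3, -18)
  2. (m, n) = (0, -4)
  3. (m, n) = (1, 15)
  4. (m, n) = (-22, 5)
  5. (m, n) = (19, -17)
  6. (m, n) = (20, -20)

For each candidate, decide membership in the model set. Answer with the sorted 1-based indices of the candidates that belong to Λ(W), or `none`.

2

Numerically τ ≈ 4.23607 and τ' = −1/τ ≈ -0.23607.
#1 (-3,-18): internal coord -3 + (-18)·τ' = +1.24922; +1.24922 ∉ [0.6, 1.2) → out
#2 (0,-4): internal coord 0 + (-4)·τ' = +0.94427; +0.94427 ∈ [0.6, 1.2) → IN Λ
#3 (1,15): internal coord 1 + (15)·τ' = -2.54102; -2.54102 ∉ [0.6, 1.2) → out
#4 (-22,5): internal coord -22 + (5)·τ' = -23.18034; -23.18034 ∉ [0.6, 1.2) → out
#5 (19,-17): internal coord 19 + (-17)·τ' = +23.01316; +23.01316 ∉ [0.6, 1.2) → out
#6 (20,-20): internal coord 20 + (-20)·τ' = +24.72136; +24.72136 ∉ [0.6, 1.2) → out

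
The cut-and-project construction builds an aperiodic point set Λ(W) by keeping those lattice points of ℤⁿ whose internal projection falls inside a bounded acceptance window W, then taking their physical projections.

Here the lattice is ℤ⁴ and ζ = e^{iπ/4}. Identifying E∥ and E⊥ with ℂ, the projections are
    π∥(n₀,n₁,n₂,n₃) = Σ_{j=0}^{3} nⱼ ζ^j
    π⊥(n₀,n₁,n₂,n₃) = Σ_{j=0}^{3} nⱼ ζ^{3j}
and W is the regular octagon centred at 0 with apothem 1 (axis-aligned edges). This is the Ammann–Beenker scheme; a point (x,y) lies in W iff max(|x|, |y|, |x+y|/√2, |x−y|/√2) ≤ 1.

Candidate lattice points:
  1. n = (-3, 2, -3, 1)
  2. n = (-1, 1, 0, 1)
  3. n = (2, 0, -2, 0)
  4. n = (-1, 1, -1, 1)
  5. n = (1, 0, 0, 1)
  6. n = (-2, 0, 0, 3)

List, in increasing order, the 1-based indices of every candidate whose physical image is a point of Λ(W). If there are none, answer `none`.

none

Internal map: ζ^{3j} for j=0..3 gives (1,0), (−√2/2,√2/2), (0,−1), (√2/2,√2/2).
#1 (-3, 2, -3, 1): internal (-3.7071, 5.1213); octagon support 6.2426 vs apothem 1 → ∉ W
#2 (-1, 1, 0, 1): internal (-1.0000, 1.4142); octagon support 1.7071 vs apothem 1 → ∉ W
#3 (2, 0, -2, 0): internal (2.0000, 2.0000); octagon support 2.8284 vs apothem 1 → ∉ W
#4 (-1, 1, -1, 1): internal (-1.0000, 2.4142); octagon support 2.4142 vs apothem 1 → ∉ W
#5 (1, 0, 0, 1): internal (1.7071, 0.7071); octagon support 1.7071 vs apothem 1 → ∉ W
#6 (-2, 0, 0, 3): internal (0.1213, 2.1213); octagon support 2.1213 vs apothem 1 → ∉ W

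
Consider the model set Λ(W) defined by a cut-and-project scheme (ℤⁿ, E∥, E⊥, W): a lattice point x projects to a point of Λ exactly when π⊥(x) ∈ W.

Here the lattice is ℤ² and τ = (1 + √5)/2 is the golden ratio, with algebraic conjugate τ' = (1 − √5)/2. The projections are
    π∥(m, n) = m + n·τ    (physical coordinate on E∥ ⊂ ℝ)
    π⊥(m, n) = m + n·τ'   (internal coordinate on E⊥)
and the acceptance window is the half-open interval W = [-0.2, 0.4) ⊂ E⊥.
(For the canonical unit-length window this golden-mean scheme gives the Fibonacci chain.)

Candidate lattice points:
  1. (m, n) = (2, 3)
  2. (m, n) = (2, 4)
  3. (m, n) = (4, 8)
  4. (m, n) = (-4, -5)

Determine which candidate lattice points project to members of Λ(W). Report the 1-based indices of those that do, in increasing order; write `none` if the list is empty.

1

τ' = (1−√5)/2 ≈ -0.61803.
candidate 1: (m,n)=(2,3) → π∥ = 2+3·τ ≈ 6.85410, π⊥ = 2+3·τ' ≈ 0.14590 ∈ [-0.2, 0.4) ⇒ IN Λ
candidate 2: (m,n)=(2,4) → π∥ = 2+4·τ ≈ 8.47214, π⊥ = 2+4·τ' ≈ -0.47214 ∉ [-0.2, 0.4) ⇒ out
candidate 3: (m,n)=(4,8) → π∥ = 4+8·τ ≈ 16.94427, π⊥ = 4+8·τ' ≈ -0.94427 ∉ [-0.2, 0.4) ⇒ out
candidate 4: (m,n)=(-4,-5) → π∥ = -4-5·τ ≈ -12.09017, π⊥ = -4-5·τ' ≈ -0.90983 ∉ [-0.2, 0.4) ⇒ out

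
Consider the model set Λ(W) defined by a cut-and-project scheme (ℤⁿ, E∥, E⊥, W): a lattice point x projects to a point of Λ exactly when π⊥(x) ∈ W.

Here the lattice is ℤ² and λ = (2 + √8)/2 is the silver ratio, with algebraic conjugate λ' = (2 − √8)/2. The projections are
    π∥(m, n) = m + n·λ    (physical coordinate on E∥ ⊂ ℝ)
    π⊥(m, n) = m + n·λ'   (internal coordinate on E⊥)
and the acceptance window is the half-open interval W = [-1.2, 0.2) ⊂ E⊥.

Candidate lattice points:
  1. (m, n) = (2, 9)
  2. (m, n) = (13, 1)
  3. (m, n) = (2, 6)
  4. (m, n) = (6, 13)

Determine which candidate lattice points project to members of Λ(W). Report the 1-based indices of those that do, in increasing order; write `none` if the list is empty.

3

Numerically λ ≈ 2.4142 and λ' = −1/λ ≈ -0.4142.
candidate 1: (m,n)=(2,9) → π∥ = 2+9·λ ≈ 23.7279, π⊥ = 2+9·λ' ≈ -1.7279 ∉ [-1.2, 0.2) ⇒ out
candidate 2: (m,n)=(13,1) → π∥ = 13+1·λ ≈ 15.4142, π⊥ = 13+1·λ' ≈ 12.5858 ∉ [-1.2, 0.2) ⇒ out
candidate 3: (m,n)=(2,6) → π∥ = 2+6·λ ≈ 16.4853, π⊥ = 2+6·λ' ≈ -0.4853 ∈ [-1.2, 0.2) ⇒ IN Λ
candidate 4: (m,n)=(6,13) → π∥ = 6+13·λ ≈ 37.3848, π⊥ = 6+13·λ' ≈ 0.6152 ∉ [-1.2, 0.2) ⇒ out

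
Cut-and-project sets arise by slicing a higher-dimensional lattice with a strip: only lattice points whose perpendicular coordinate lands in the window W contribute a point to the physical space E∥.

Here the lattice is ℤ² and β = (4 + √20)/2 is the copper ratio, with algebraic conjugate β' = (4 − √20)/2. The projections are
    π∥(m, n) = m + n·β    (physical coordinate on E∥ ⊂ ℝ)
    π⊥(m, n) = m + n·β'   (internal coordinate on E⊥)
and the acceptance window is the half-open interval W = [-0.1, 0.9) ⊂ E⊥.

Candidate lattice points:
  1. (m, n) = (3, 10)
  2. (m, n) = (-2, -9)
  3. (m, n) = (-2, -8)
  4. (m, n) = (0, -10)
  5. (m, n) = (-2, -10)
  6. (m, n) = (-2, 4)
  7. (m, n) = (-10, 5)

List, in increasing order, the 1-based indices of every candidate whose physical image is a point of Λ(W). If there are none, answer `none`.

1, 2, 5

β' = (4−√20)/2 ≈ -0.2361.
candidate 1: (m,n)=(3,10) → π∥ = 3+10·β ≈ 45.3607, π⊥ = 3+10·β' ≈ 0.6393 ∈ [-0.1, 0.9) ⇒ IN Λ
candidate 2: (m,n)=(-2,-9) → π∥ = -2-9·β ≈ -40.1246, π⊥ = -2-9·β' ≈ 0.1246 ∈ [-0.1, 0.9) ⇒ IN Λ
candidate 3: (m,n)=(-2,-8) → π∥ = -2-8·β ≈ -35.8885, π⊥ = -2-8·β' ≈ -0.1115 ∉ [-0.1, 0.9) ⇒ out
candidate 4: (m,n)=(0,-10) → π∥ = 0-10·β ≈ -42.3607, π⊥ = 0-10·β' ≈ 2.3607 ∉ [-0.1, 0.9) ⇒ out
candidate 5: (m,n)=(-2,-10) → π∥ = -2-10·β ≈ -44.3607, π⊥ = -2-10·β' ≈ 0.3607 ∈ [-0.1, 0.9) ⇒ IN Λ
candidate 6: (m,n)=(-2,4) → π∥ = -2+4·β ≈ 14.9443, π⊥ = -2+4·β' ≈ -2.9443 ∉ [-0.1, 0.9) ⇒ out
candidate 7: (m,n)=(-10,5) → π∥ = -10+5·β ≈ 11.1803, π⊥ = -10+5·β' ≈ -11.1803 ∉ [-0.1, 0.9) ⇒ out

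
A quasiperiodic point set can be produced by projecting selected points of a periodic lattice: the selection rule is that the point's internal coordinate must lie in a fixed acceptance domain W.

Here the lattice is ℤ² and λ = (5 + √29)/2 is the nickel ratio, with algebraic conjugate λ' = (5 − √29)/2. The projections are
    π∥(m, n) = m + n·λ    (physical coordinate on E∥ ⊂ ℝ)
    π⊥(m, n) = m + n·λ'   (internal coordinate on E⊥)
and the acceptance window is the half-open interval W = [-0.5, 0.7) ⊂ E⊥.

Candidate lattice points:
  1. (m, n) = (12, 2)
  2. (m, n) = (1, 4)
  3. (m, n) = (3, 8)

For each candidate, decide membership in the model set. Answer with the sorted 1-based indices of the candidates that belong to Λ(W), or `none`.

Numerically λ ≈ 5.192582 and λ' = −1/λ ≈ -0.192582.
#1 (12,2): internal coord 12 + (2)·λ' = +11.614835; +11.614835 ∉ [-0.5, 0.7) → out
#2 (1,4): internal coord 1 + (4)·λ' = +0.229670; +0.229670 ∈ [-0.5, 0.7) → IN Λ
#3 (3,8): internal coord 3 + (8)·λ' = +1.459341; +1.459341 ∉ [-0.5, 0.7) → out

2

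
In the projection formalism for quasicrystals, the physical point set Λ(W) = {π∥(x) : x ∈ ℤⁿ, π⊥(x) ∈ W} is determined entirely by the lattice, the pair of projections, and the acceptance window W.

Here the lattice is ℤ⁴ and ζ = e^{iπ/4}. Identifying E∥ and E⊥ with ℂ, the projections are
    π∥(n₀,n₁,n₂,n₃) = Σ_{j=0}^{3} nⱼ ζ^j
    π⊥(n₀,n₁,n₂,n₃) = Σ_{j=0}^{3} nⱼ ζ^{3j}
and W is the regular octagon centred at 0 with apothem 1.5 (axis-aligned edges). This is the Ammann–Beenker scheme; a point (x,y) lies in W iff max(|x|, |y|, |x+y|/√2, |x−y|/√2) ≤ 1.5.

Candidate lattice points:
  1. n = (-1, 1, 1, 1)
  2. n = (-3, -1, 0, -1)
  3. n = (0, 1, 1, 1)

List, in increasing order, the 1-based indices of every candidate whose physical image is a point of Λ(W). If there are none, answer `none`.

With ζ = e^{iπ/4} the internal vectors are ζ^0,ζ^3,ζ^6,ζ^9.
#1 (-1, 1, 1, 1): internal (-1.0000, 0.4142); octagon support 1.0000 vs apothem 1.5 → ∈ W
#2 (-3, -1, 0, -1): internal (-3.0000, -1.4142); octagon support 3.1213 vs apothem 1.5 → ∉ W
#3 (0, 1, 1, 1): internal (0.0000, 0.4142); octagon support 0.4142 vs apothem 1.5 → ∈ W

1, 3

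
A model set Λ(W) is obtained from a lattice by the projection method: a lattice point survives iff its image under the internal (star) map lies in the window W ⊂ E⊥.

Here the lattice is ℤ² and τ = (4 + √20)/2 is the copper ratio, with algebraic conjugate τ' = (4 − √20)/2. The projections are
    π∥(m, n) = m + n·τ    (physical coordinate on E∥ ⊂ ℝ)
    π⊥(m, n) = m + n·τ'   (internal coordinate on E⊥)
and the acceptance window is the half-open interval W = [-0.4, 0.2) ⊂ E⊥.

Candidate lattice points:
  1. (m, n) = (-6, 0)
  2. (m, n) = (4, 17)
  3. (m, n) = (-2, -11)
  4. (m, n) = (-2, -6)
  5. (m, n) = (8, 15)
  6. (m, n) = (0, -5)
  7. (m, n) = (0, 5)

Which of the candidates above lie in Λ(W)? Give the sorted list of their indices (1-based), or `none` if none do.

τ' = (4−√20)/2 ≈ -0.2361.
#1 (-6,0): internal coord -6 + (0)·τ' = -6.0000; -6.0000 ∉ [-0.4, 0.2) → out
#2 (4,17): internal coord 4 + (17)·τ' = -0.0132; -0.0132 ∈ [-0.4, 0.2) → IN Λ
#3 (-2,-11): internal coord -2 + (-11)·τ' = +0.5967; +0.5967 ∉ [-0.4, 0.2) → out
#4 (-2,-6): internal coord -2 + (-6)·τ' = -0.5836; -0.5836 ∉ [-0.4, 0.2) → out
#5 (8,15): internal coord 8 + (15)·τ' = +4.4590; +4.4590 ∉ [-0.4, 0.2) → out
#6 (0,-5): internal coord 0 + (-5)·τ' = +1.1803; +1.1803 ∉ [-0.4, 0.2) → out
#7 (0,5): internal coord 0 + (5)·τ' = -1.1803; -1.1803 ∉ [-0.4, 0.2) → out

2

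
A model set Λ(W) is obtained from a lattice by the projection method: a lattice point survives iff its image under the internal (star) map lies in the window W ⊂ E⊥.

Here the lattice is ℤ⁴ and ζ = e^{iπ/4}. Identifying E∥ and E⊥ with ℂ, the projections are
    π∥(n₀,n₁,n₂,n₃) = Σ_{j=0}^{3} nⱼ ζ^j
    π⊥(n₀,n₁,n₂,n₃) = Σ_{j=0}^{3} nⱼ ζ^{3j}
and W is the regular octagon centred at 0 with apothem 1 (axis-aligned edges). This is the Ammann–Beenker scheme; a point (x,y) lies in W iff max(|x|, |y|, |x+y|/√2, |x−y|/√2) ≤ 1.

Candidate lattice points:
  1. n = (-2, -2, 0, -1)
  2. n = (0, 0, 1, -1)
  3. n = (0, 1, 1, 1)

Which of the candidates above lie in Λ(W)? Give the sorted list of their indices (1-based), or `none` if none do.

With ζ = e^{iπ/4} the internal vectors are ζ^0,ζ^3,ζ^6,ζ^9.
candidate 1: n = (-2, -2, 0, -1) → π⊥ ≈ (-1.29289, -2.12132); max(|x|,|y|,|x±y|/√2) = 2.41421 > 1 ⇒ ∉ W
candidate 2: n = (0, 0, 1, -1) → π⊥ ≈ (-0.70711, -1.70711); max(|x|,|y|,|x±y|/√2) = 1.70711 > 1 ⇒ ∉ W
candidate 3: n = (0, 1, 1, 1) → π⊥ ≈ (+0.00000, +0.41421); max(|x|,|y|,|x±y|/√2) = 0.41421 ≤ 1 ⇒ ∈ W

3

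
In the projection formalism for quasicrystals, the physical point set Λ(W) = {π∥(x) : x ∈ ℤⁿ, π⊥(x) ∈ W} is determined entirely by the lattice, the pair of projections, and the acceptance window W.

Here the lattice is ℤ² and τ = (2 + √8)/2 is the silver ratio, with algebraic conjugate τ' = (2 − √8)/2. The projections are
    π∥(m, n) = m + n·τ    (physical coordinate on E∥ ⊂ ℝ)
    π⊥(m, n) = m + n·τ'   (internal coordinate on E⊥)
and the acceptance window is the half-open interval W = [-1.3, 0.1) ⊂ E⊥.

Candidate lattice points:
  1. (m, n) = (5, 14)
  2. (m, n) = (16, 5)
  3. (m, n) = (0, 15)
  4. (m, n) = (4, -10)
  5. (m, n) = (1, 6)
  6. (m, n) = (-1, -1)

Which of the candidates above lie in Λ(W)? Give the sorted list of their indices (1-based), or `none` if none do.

τ' = (2−√8)/2 ≈ -0.4142.
candidate 1: (m,n)=(5,14) → π∥ = 5+14·τ ≈ 38.7990, π⊥ = 5+14·τ' ≈ -0.7990 ∈ [-1.3, 0.1) ⇒ IN Λ
candidate 2: (m,n)=(16,5) → π∥ = 16+5·τ ≈ 28.0711, π⊥ = 16+5·τ' ≈ 13.9289 ∉ [-1.3, 0.1) ⇒ out
candidate 3: (m,n)=(0,15) → π∥ = 0+15·τ ≈ 36.2132, π⊥ = 0+15·τ' ≈ -6.2132 ∉ [-1.3, 0.1) ⇒ out
candidate 4: (m,n)=(4,-10) → π∥ = 4-10·τ ≈ -20.1421, π⊥ = 4-10·τ' ≈ 8.1421 ∉ [-1.3, 0.1) ⇒ out
candidate 5: (m,n)=(1,6) → π∥ = 1+6·τ ≈ 15.4853, π⊥ = 1+6·τ' ≈ -1.4853 ∉ [-1.3, 0.1) ⇒ out
candidate 6: (m,n)=(-1,-1) → π∥ = -1-1·τ ≈ -3.4142, π⊥ = -1-1·τ' ≈ -0.5858 ∈ [-1.3, 0.1) ⇒ IN Λ

1, 6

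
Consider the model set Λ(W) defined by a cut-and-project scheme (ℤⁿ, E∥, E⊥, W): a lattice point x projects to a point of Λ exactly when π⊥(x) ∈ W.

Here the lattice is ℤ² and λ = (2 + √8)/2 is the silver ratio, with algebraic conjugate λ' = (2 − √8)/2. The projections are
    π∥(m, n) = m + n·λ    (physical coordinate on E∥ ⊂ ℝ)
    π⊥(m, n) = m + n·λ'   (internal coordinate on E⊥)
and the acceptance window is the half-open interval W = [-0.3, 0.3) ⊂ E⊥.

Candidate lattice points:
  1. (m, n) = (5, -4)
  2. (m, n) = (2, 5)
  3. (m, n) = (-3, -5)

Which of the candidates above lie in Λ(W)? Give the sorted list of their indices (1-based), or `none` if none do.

2

λ' = (2−√8)/2 ≈ -0.414214.
[1] lift (5,-4): star map gives 6.656854; window check -0.3 ≤ 6.656854 < 0.3 is false → out
[2] lift (2,5): star map gives -0.071068; window check -0.3 ≤ -0.071068 < 0.3 is true → IN Λ
[3] lift (-3,-5): star map gives -0.928932; window check -0.3 ≤ -0.928932 < 0.3 is false → out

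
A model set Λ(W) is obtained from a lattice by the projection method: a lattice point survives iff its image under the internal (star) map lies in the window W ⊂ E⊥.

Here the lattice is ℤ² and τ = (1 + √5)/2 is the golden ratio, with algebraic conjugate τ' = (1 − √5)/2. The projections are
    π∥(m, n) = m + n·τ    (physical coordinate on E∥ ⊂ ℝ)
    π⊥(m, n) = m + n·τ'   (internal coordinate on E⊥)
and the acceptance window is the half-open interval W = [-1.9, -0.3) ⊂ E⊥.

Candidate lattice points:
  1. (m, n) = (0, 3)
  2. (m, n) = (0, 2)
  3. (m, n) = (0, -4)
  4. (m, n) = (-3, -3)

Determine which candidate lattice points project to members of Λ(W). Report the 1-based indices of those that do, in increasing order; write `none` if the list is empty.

Numerically τ ≈ 1.618034 and τ' = −1/τ ≈ -0.618034.
candidate 1: (m,n)=(0,3) → π∥ = 0+3·τ ≈ 4.854102, π⊥ = 0+3·τ' ≈ -1.854102 ∈ [-1.9, -0.3) ⇒ IN Λ
candidate 2: (m,n)=(0,2) → π∥ = 0+2·τ ≈ 3.236068, π⊥ = 0+2·τ' ≈ -1.236068 ∈ [-1.9, -0.3) ⇒ IN Λ
candidate 3: (m,n)=(0,-4) → π∥ = 0-4·τ ≈ -6.472136, π⊥ = 0-4·τ' ≈ 2.472136 ∉ [-1.9, -0.3) ⇒ out
candidate 4: (m,n)=(-3,-3) → π∥ = -3-3·τ ≈ -7.854102, π⊥ = -3-3·τ' ≈ -1.145898 ∈ [-1.9, -0.3) ⇒ IN Λ

1, 2, 4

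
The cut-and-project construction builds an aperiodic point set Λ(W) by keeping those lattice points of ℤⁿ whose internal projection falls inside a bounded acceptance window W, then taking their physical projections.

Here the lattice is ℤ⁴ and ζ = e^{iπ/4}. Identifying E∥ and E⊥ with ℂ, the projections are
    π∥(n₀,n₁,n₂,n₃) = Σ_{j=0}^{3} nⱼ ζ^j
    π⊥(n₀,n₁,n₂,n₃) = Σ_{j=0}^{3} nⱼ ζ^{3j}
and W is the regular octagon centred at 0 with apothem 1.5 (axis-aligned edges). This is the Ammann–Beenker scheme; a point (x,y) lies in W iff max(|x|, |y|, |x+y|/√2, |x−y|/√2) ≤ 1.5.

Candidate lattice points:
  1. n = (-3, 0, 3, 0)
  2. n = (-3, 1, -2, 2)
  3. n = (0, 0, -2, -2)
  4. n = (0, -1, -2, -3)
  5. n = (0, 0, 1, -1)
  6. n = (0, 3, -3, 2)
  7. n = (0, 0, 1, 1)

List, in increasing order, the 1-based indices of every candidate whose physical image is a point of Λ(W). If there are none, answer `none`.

Internal map: ζ^{3j} for j=0..3 gives (1,0), (−√2/2,√2/2), (0,−1), (√2/2,√2/2).
#1 (-3, 0, 3, 0): internal (-3.0000, -3.0000); octagon support 4.2426 vs apothem 1.5 → ∉ W
#2 (-3, 1, -2, 2): internal (-2.2929, 4.1213); octagon support 4.5355 vs apothem 1.5 → ∉ W
#3 (0, 0, -2, -2): internal (-1.4142, 0.5858); octagon support 1.4142 vs apothem 1.5 → ∈ W
#4 (0, -1, -2, -3): internal (-1.4142, -0.8284); octagon support 1.5858 vs apothem 1.5 → ∉ W
#5 (0, 0, 1, -1): internal (-0.7071, -1.7071); octagon support 1.7071 vs apothem 1.5 → ∉ W
#6 (0, 3, -3, 2): internal (-0.7071, 6.5355); octagon support 6.5355 vs apothem 1.5 → ∉ W
#7 (0, 0, 1, 1): internal (0.7071, -0.2929); octagon support 0.7071 vs apothem 1.5 → ∈ W

3, 7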